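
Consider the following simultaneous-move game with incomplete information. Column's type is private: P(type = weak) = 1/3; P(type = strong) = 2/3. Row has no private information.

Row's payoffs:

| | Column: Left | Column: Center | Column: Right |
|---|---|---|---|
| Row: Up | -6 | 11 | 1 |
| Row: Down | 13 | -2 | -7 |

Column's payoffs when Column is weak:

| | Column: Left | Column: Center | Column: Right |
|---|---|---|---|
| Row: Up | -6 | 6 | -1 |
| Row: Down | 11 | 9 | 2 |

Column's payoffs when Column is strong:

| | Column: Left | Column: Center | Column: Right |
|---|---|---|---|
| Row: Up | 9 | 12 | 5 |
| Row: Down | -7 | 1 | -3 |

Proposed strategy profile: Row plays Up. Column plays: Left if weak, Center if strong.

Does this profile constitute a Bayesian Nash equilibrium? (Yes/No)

Row plays Up: E[Up] = 1/3·(-6) + 2/3·(11) = 16/3; E[Down] = 3. Best-responding. ✓
Column (type weak), facing Up: Left gives -6, Center gives 6, Right gives -1. Proposed Left is not best — profitable deviation exists. ✗
Column (type strong), facing Up: Left gives 9, Center gives 12, Right gives 5. Proposed Center is best. ✓

No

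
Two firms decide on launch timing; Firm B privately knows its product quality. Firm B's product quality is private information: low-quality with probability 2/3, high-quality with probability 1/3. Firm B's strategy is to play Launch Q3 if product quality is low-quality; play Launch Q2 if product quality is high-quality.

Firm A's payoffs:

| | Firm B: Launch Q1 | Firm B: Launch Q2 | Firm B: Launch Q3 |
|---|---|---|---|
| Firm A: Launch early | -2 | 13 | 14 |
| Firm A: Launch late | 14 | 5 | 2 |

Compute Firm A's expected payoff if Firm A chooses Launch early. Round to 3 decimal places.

13.667

E[Launch early] = 2/3·14 + 1/3·13 = 28/3 + 13/3 = 41/3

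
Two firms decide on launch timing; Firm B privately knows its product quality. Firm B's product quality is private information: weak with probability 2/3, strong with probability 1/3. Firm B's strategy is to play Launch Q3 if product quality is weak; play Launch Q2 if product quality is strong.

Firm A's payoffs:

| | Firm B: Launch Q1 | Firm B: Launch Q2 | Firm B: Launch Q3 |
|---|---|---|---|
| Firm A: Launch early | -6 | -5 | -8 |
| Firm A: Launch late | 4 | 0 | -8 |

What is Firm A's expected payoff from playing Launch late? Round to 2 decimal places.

-5.33

Take the expectation over Firm B's product quality, weighting each type's action by its prior probability.
E[Launch late] = 2/3·(-8) + 1/3·0 = (-16/3) + 0 = -16/3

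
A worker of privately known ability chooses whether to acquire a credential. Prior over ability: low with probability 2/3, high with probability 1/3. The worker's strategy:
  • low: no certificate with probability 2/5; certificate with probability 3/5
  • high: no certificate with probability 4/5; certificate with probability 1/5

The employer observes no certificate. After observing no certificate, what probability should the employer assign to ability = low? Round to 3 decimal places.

P(no certificate) = (2/3)·(2/5) + (1/3)·(4/5) = 8/15
P(low | no certificate) = ((2/3)·(2/5)) / (8/15) = (4/15) / (8/15) = 1/2

0.500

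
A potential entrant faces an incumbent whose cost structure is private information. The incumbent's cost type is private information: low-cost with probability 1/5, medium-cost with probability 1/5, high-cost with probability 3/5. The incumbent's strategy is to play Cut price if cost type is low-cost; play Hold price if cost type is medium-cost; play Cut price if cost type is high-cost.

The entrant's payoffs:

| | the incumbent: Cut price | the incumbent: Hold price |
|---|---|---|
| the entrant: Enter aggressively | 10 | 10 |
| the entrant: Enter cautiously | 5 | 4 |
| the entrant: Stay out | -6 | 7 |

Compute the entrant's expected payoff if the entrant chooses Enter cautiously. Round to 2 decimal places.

E[Enter cautiously] = 1/5·5 + 1/5·4 + 3/5·5 = 1 + 4/5 + 3 = 24/5

4.80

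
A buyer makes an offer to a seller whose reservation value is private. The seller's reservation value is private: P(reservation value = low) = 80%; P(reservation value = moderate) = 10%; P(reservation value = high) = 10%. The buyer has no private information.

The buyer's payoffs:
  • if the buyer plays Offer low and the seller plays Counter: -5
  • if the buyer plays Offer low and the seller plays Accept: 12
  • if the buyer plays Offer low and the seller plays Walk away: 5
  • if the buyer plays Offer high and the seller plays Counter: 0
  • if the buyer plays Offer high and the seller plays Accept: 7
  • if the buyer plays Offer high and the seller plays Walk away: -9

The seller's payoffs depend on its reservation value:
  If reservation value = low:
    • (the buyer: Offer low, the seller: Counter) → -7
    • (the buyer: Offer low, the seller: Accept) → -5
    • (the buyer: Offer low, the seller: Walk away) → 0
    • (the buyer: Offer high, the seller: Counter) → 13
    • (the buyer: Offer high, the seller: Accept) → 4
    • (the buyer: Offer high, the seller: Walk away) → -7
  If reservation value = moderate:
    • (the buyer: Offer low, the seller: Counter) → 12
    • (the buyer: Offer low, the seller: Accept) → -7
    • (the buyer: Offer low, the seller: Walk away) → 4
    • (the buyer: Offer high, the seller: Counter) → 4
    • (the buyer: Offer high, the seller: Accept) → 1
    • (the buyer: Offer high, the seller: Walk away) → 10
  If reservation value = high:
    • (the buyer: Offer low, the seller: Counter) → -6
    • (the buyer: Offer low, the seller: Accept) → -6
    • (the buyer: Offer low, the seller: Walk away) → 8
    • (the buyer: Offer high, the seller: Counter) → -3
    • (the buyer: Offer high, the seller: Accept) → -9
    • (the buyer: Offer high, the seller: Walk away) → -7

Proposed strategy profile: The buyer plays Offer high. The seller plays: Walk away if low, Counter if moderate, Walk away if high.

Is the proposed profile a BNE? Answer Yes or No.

No

The buyer plays Offer high: E[Offer high] = 0.8·(-9) + 0.1·(0) + 0.1·(-9) = -8.1; E[Offer low] = 4. Not best-responding. ✗
The seller (reservation value low), facing Offer high: Counter gives 13, Accept gives 4, Walk away gives -7. Proposed Walk away is not best — profitable deviation exists. ✗
The seller (reservation value moderate), facing Offer high: Counter gives 4, Accept gives 1, Walk away gives 10. Proposed Counter is not best — profitable deviation exists. ✗
The seller (reservation value high), facing Offer high: Counter gives -3, Accept gives -9, Walk away gives -7. Proposed Walk away is not best — profitable deviation exists. ✗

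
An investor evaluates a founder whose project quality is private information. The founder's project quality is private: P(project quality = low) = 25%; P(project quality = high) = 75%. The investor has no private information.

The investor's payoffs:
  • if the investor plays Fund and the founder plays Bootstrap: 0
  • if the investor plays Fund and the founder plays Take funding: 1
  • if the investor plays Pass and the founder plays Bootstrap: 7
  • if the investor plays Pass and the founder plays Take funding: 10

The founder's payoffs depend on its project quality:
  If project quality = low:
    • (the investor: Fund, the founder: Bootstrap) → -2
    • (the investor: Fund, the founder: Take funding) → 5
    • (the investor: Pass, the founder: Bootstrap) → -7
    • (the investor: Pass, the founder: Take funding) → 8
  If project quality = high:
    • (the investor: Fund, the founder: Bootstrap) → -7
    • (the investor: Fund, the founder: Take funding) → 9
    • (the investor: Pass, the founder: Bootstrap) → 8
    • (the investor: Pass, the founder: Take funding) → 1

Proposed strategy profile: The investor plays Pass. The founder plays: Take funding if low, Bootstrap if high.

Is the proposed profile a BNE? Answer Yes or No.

The investor plays Pass: E[Pass] = 0.25·(10) + 0.75·(7) = 7.75; E[Fund] = 0.25. Best-responding. ✓
The founder (project quality low), facing Pass: Bootstrap gives -7, Take funding gives 8. Proposed Take funding is best. ✓
The founder (project quality high), facing Pass: Bootstrap gives 8, Take funding gives 1. Proposed Bootstrap is best. ✓

Yes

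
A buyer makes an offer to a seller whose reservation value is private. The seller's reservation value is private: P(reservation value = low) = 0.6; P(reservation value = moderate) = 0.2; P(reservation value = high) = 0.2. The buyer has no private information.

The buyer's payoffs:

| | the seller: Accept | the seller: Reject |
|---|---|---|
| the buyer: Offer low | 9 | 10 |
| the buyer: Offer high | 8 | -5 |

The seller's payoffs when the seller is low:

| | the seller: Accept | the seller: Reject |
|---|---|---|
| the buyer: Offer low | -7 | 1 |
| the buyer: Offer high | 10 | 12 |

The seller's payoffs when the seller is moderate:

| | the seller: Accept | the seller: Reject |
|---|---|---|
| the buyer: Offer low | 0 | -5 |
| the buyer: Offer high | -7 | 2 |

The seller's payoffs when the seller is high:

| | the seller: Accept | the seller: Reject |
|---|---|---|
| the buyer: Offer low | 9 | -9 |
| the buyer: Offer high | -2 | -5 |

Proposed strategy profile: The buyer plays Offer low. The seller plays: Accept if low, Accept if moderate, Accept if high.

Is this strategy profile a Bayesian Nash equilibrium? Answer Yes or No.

No

The buyer plays Offer low: E[Offer low] = 0.6·(9) + 0.2·(9) + 0.2·(9) = 9; E[Offer high] = 8. Best-responding. ✓
The seller (reservation value low), facing Offer low: Accept gives -7, Reject gives 1. Proposed Accept is not best — profitable deviation exists. ✗
The seller (reservation value moderate), facing Offer low: Accept gives 0, Reject gives -5. Proposed Accept is best. ✓
The seller (reservation value high), facing Offer low: Accept gives 9, Reject gives -9. Proposed Accept is best. ✓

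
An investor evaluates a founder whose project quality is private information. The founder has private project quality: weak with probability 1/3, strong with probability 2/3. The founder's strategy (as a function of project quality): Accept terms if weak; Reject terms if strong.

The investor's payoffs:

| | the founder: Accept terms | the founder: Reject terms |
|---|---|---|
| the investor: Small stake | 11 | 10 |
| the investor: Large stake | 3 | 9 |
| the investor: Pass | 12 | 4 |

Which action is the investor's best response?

Compute the investor's expected payoff for each action, taking the expectation over the founder's type.
E[Small stake] = 1/3·(11) + 2/3·(10) = 31/3
E[Large stake] = 1/3·(3) + 2/3·(9) = 7
E[Pass] = 1/3·(12) + 2/3·(4) = 20/3
Best response: Small stake (31/3 is the largest).

Small stake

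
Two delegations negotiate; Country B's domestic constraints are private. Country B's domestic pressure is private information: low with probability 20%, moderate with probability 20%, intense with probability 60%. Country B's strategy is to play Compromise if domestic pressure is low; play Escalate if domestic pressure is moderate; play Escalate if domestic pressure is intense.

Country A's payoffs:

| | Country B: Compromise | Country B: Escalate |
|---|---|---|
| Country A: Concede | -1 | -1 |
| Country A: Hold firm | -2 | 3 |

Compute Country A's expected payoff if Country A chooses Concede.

-1

Take the expectation over Country B's domestic pressure, weighting each type's action by its prior probability.
E[Concede] = 0.2·(-1) + 0.2·(-1) + 0.6·(-1) = (-0.2) + (-0.2) + (-0.6) = -1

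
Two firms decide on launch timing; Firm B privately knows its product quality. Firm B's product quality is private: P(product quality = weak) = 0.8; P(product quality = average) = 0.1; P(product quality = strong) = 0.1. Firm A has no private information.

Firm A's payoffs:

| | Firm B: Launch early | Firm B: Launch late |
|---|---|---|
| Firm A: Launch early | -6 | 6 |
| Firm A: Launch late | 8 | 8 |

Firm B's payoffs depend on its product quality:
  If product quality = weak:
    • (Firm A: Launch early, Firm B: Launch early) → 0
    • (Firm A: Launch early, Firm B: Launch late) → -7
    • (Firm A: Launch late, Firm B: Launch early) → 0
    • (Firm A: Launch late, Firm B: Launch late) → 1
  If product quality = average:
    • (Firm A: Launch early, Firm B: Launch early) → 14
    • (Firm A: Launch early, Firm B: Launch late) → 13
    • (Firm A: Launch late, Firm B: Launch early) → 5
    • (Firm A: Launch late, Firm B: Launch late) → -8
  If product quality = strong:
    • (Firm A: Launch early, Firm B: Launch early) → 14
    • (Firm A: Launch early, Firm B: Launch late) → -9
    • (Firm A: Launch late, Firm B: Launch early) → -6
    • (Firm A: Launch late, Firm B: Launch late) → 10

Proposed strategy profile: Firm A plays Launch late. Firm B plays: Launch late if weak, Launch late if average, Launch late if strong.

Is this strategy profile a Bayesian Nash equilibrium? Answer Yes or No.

No

Firm A plays Launch late: E[Launch late] = 0.8·(8) + 0.1·(8) + 0.1·(8) = 8; E[Launch early] = 6. Best-responding. ✓
Firm B (product quality weak), facing Launch late: Launch early gives 0, Launch late gives 1. Proposed Launch late is best. ✓
Firm B (product quality average), facing Launch late: Launch early gives 5, Launch late gives -8. Proposed Launch late is not best — profitable deviation exists. ✗
Firm B (product quality strong), facing Launch late: Launch early gives -6, Launch late gives 10. Proposed Launch late is best. ✓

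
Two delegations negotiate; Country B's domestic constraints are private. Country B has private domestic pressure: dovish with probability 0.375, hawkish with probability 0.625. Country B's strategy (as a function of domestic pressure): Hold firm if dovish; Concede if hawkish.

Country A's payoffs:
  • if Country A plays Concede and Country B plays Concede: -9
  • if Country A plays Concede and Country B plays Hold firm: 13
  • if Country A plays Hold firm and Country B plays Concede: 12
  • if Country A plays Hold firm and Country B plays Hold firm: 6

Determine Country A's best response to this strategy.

Compute Country A's expected payoff for each action, taking the expectation over Country B's type.
E[Concede] = 0.375·(13) + 0.625·(-9) = -0.75
E[Hold firm] = 0.375·(6) + 0.625·(12) = 9.75
Best response: Hold firm (9.75 is the largest).

Hold firm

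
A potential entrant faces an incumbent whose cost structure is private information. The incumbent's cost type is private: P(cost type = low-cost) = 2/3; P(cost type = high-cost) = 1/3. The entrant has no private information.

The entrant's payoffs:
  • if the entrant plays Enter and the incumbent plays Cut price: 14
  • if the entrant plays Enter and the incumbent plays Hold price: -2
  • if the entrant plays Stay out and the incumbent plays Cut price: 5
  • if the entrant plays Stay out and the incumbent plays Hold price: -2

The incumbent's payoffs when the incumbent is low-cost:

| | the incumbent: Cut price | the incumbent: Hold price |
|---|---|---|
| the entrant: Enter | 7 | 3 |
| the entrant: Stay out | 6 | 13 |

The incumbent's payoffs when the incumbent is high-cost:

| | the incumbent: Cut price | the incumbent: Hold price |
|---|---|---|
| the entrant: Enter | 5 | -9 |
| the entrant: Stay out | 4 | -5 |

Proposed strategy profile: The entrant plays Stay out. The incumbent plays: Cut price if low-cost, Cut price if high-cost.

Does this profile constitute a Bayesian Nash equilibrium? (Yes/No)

No

The entrant plays Stay out: E[Stay out] = 2/3·(5) + 1/3·(5) = 5; E[Enter] = 14. Not best-responding. ✗
The incumbent (cost type low-cost), facing Stay out: Cut price gives 6, Hold price gives 13. Proposed Cut price is not best — profitable deviation exists. ✗
The incumbent (cost type high-cost), facing Stay out: Cut price gives 4, Hold price gives -5. Proposed Cut price is best. ✓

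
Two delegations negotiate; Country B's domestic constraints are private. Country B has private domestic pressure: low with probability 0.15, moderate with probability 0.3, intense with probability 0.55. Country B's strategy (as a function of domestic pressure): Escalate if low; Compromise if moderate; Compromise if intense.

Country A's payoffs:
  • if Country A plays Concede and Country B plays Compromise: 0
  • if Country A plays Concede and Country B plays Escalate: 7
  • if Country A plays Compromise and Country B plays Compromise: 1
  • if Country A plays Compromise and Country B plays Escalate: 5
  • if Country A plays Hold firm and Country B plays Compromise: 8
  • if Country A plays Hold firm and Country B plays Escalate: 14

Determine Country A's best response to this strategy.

Hold firm

E[Concede] = 0.15·(7) + 0.3·(0) + 0.55·(0) = 1.05
E[Compromise] = 0.15·(5) + 0.3·(1) + 0.55·(1) = 1.6
E[Hold firm] = 0.15·(14) + 0.3·(8) + 0.55·(8) = 8.9
Best response: Hold firm (8.9 is the largest).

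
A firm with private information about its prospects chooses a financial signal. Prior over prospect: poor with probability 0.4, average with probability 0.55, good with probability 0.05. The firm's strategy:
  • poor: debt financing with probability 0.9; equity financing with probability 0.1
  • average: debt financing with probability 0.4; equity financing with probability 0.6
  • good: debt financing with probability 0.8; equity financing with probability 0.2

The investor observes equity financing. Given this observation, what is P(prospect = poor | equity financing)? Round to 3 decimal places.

0.105

P(equity financing) = 0.4·0.1 + 0.55·0.6 + 0.05·0.2 = 0.38
P(poor | equity financing) = (0.4·0.1) / 0.38 = 0.04 / 0.38 = 0.105263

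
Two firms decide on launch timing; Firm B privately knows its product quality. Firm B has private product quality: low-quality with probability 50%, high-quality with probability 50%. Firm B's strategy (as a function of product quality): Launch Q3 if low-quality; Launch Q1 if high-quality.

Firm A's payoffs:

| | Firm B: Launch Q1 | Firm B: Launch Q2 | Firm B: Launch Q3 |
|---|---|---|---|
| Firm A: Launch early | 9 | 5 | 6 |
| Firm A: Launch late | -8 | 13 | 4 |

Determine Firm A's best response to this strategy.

Launch early

E[Launch early] = 0.5·(6) + 0.5·(9) = 7.5
E[Launch late] = 0.5·(4) + 0.5·(-8) = -2
Best response: Launch early (7.5 is the largest).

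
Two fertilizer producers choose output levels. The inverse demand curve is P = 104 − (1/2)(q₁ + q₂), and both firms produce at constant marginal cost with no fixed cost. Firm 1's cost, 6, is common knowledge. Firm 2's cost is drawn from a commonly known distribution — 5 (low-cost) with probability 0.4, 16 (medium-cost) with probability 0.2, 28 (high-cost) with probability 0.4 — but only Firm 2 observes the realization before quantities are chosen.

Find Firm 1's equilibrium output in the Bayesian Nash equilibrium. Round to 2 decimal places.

72.27

Firm 2 with cost c maximizes (104 − (1/2)(q₁+q₂) − c)·q₂, giving q₂(c) = (104 − c − (1/2)q₁).
E[c₂] = 0.4·5 + 0.2·16 + 0.4·28 = 16.4
Firm 1's FOC against E[q₂] yields q₁ = (104 − 2·6 + E[c₂])/(3/2) = (104 − 12 + 16.4)/(3/2) = 72.2667.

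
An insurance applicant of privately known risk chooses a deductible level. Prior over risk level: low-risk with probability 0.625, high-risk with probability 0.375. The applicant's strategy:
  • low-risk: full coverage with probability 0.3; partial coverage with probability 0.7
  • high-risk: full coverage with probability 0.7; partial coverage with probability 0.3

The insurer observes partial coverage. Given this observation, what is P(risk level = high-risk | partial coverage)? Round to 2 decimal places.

0.20

P(partial coverage) = 0.625·0.7 + 0.375·0.3 = 0.55
P(high-risk | partial coverage) = (0.375·0.3) / 0.55 = 0.1125 / 0.55 = 0.204545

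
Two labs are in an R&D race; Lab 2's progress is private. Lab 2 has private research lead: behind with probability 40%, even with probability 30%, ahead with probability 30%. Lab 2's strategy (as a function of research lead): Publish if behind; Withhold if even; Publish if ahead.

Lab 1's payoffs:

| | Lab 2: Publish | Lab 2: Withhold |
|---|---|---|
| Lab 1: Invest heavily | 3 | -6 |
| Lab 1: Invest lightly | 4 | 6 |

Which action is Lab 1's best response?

E[Invest heavily] = 0.4·(3) + 0.3·(-6) + 0.3·(3) = 0.3
E[Invest lightly] = 0.4·(4) + 0.3·(6) + 0.3·(4) = 4.6
Best response: Invest lightly (4.6 is the largest).

Invest lightly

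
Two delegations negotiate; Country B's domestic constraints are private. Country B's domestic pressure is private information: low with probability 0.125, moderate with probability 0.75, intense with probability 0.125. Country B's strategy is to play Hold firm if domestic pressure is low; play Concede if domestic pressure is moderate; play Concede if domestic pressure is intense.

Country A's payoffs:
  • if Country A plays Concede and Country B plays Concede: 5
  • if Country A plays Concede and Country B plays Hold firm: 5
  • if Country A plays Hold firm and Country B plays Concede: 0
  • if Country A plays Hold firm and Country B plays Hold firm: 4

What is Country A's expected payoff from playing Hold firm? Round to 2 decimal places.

0.50

E[Hold firm] = 0.125·4 + 0.75·0 + 0.125·0 = 0.5 + 0 + 0 = 0.5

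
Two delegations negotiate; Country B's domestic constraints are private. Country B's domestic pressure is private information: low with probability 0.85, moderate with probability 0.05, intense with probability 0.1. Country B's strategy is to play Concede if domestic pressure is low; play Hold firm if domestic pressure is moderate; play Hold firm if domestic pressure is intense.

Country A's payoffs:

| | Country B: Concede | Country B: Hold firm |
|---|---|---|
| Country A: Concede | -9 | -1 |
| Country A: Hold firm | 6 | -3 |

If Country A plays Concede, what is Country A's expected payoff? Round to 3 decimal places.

-7.800

E[Concede] = 0.85·(-9) + 0.05·(-1) + 0.1·(-1) = (-7.65) + (-0.05) + (-0.1) = -7.8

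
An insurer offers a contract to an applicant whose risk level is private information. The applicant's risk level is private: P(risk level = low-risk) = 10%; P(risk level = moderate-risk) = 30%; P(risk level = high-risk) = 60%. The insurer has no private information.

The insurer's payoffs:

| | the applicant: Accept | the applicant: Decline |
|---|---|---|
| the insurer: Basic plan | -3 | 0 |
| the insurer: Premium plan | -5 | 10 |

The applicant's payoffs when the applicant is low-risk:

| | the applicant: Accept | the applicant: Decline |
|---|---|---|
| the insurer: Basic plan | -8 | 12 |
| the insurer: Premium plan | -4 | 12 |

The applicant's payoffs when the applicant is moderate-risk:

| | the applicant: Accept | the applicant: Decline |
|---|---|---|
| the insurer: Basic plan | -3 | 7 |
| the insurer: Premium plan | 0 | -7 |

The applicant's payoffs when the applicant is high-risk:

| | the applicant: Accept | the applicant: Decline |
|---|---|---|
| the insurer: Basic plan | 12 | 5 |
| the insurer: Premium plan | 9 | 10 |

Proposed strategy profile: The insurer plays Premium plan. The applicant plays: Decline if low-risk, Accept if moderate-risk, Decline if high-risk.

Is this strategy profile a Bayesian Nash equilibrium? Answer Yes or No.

A profile is a BNE iff every type of every player is best-responding given beliefs about the other side.
The insurer plays Premium plan: E[Premium plan] = 0.1·(10) + 0.3·(-5) + 0.6·(10) = 5.5; E[Basic plan] = -0.9. Best-responding. ✓
The applicant (risk level low-risk), facing Premium plan: Accept gives -4, Decline gives 12. Proposed Decline is best. ✓
The applicant (risk level moderate-risk), facing Premium plan: Accept gives 0, Decline gives -7. Proposed Accept is best. ✓
The applicant (risk level high-risk), facing Premium plan: Accept gives 9, Decline gives 10. Proposed Decline is best. ✓

Yes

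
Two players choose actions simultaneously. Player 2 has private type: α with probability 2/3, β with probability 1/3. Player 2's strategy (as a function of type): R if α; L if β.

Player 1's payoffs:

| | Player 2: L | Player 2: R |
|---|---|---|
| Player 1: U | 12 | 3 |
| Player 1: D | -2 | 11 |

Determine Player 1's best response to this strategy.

D

E[U] = 2/3·(3) + 1/3·(12) = 6
E[D] = 2/3·(11) + 1/3·(-2) = 20/3
Best response: D (20/3 is the largest).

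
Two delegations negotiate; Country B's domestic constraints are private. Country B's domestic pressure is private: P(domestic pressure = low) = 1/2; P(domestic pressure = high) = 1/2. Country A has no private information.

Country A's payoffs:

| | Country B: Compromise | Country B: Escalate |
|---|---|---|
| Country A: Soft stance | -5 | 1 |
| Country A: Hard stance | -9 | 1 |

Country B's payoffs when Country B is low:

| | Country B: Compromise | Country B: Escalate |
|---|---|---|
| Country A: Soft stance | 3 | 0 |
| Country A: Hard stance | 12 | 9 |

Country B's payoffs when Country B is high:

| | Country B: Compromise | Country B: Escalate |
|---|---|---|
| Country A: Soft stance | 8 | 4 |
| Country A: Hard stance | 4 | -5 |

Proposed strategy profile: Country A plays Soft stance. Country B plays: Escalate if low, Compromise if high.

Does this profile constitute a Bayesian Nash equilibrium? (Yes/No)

No

Country A plays Soft stance: E[Soft stance] = 1/2·(1) + 1/2·(-5) = -2; E[Hard stance] = -4. Best-responding. ✓
Country B (domestic pressure low), facing Soft stance: Compromise gives 3, Escalate gives 0. Proposed Escalate is not best — profitable deviation exists. ✗
Country B (domestic pressure high), facing Soft stance: Compromise gives 8, Escalate gives 4. Proposed Compromise is best. ✓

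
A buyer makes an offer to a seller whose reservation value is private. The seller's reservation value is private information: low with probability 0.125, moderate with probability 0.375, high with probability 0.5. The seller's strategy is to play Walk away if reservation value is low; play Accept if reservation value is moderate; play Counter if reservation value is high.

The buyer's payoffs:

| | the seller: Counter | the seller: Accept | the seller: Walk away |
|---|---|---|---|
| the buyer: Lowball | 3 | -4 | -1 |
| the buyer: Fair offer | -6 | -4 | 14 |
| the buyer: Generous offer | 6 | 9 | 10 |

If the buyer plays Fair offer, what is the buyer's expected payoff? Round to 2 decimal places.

-2.75

Take the expectation over the seller's reservation value, weighting each type's action by its prior probability.
E[Fair offer] = 0.125·14 + 0.375·(-4) + 0.5·(-6) = 1.75 + (-1.5) + (-3) = -2.75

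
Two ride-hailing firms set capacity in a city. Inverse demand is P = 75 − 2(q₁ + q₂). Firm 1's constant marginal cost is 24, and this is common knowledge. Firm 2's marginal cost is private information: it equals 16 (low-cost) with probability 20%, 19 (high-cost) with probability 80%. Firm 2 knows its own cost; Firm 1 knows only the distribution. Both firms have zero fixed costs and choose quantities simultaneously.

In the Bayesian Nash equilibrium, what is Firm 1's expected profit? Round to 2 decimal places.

Type-c best response for Firm 2: q₂(c) = (75 − c)/4 − q₁/2.
Firm 1 maximizes expected profit; its first-order condition is 75 − 4q₁ − 2E[q₂] − 24 = 0.
Substituting E[q₂] and solving: E[c₂] = 18.4, so q₁ = (75 − 2·24 + 18.4)/6 = 7.56667.
E[P] = 75 − 2·(q₁ + E[q₂]) = 39.1333; Firm 1's expected profit = (E[P] − 24)·q₁ = (39.1333 − 24)·7.56667 = 114.509.

114.51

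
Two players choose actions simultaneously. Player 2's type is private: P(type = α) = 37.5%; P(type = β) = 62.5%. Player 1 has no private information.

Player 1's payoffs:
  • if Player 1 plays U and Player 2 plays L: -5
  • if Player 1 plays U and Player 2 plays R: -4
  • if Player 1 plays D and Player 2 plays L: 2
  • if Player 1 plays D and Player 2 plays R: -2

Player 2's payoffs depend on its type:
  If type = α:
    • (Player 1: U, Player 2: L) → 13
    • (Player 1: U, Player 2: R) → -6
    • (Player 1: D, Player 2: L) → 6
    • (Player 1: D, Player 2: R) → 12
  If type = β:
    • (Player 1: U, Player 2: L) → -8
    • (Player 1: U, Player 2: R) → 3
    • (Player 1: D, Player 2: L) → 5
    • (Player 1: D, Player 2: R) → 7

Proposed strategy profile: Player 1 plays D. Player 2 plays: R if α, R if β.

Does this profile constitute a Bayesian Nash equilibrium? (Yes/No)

Yes

Player 1 plays D: E[D] = 0.375·(-2) + 0.625·(-2) = -2; E[U] = -4. Best-responding. ✓
Player 2 (type α), facing D: L gives 6, R gives 12. Proposed R is best. ✓
Player 2 (type β), facing D: L gives 5, R gives 7. Proposed R is best. ✓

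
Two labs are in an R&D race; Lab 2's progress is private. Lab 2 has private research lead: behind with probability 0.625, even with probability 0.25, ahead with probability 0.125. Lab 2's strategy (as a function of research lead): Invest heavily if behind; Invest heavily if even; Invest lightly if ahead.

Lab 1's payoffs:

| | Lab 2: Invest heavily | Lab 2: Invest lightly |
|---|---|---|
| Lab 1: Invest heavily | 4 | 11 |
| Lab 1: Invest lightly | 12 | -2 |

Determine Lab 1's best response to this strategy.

Invest lightly

Compute Lab 1's expected payoff for each action, taking the expectation over Lab 2's type.
E[Invest heavily] = 0.625·(4) + 0.25·(4) + 0.125·(11) = 4.875
E[Invest lightly] = 0.625·(12) + 0.25·(12) + 0.125·(-2) = 10.25
Best response: Invest lightly (10.25 is the largest).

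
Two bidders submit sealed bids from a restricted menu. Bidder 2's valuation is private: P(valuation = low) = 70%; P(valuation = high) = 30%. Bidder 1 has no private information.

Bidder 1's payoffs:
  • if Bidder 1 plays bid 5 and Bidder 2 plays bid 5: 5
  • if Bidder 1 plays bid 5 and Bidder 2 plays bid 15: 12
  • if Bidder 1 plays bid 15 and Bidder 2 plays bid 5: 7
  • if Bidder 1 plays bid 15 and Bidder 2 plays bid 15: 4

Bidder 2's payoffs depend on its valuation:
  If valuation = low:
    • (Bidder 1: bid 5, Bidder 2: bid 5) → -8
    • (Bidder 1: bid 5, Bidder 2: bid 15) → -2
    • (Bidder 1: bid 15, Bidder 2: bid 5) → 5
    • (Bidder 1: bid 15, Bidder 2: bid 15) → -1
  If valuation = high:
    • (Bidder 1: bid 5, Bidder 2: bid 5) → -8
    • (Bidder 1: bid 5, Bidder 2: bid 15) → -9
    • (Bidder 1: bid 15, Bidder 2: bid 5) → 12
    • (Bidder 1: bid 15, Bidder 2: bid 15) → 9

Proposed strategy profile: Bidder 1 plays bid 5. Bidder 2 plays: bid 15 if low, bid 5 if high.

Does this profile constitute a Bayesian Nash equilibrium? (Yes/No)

Yes

A profile is a BNE iff every type of every player is best-responding given beliefs about the other side.
Bidder 1 plays bid 5: E[bid 5] = 0.7·(12) + 0.3·(5) = 9.9; E[bid 15] = 4.9. Best-responding. ✓
Bidder 2 (valuation low), facing bid 5: bid 5 gives -8, bid 15 gives -2. Proposed bid 15 is best. ✓
Bidder 2 (valuation high), facing bid 5: bid 5 gives -8, bid 15 gives -9. Proposed bid 5 is best. ✓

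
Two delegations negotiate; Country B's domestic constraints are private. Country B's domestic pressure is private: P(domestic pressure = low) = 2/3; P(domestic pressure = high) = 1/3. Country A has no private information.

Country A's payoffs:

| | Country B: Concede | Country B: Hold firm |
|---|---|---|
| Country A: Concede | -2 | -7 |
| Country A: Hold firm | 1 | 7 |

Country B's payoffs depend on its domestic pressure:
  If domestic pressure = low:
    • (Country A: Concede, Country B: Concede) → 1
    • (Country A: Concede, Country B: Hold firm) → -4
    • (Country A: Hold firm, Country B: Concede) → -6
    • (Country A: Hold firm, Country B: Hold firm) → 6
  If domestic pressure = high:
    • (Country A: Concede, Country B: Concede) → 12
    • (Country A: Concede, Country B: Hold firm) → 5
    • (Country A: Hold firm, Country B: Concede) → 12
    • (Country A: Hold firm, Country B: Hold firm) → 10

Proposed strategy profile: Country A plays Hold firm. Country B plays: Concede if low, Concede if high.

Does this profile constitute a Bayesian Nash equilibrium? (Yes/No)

No

Country A plays Hold firm: E[Hold firm] = 2/3·(1) + 1/3·(1) = 1; E[Concede] = -2. Best-responding. ✓
Country B (domestic pressure low), facing Hold firm: Concede gives -6, Hold firm gives 6. Proposed Concede is not best — profitable deviation exists. ✗
Country B (domestic pressure high), facing Hold firm: Concede gives 12, Hold firm gives 10. Proposed Concede is best. ✓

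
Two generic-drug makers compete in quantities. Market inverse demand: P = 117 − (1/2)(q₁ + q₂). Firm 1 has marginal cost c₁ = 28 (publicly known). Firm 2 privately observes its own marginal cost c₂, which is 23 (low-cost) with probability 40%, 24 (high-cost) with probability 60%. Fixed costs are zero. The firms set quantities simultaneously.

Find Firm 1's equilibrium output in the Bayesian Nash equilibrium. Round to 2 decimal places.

56.40

Each type of Firm 2 best-responds to q₁; Firm 1 best-responds to the expected q₂ over Firm 2's types.
Firm 2 with cost c maximizes (117 − (1/2)(q₁+q₂) − c)·q₂, giving q₂(c) = (117 − c − (1/2)q₁).
E[c₂] = 0.4·23 + 0.6·24 = 23.6
Firm 1's FOC against E[q₂] yields q₁ = (117 − 2·28 + E[c₂])/(3/2) = (117 − 56 + 23.6)/(3/2) = 56.4.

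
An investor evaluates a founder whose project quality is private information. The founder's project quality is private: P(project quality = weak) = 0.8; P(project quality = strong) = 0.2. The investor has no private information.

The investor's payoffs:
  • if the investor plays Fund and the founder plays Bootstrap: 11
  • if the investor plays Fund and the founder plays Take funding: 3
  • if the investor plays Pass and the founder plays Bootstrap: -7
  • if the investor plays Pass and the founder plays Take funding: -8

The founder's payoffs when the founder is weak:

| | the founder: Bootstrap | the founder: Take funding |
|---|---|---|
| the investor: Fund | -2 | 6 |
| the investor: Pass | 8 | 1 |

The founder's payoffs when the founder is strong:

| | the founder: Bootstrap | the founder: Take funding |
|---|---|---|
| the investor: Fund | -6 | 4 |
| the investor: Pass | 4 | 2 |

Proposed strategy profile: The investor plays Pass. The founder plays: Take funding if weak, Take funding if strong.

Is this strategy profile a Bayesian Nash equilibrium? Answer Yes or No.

A profile is a BNE iff every type of every player is best-responding given beliefs about the other side.
The investor plays Pass: E[Pass] = 0.8·(-8) + 0.2·(-8) = -8; E[Fund] = 3. Not best-responding. ✗
The founder (project quality weak), facing Pass: Bootstrap gives 8, Take funding gives 1. Proposed Take funding is not best — profitable deviation exists. ✗
The founder (project quality strong), facing Pass: Bootstrap gives 4, Take funding gives 2. Proposed Take funding is not best — profitable deviation exists. ✗

No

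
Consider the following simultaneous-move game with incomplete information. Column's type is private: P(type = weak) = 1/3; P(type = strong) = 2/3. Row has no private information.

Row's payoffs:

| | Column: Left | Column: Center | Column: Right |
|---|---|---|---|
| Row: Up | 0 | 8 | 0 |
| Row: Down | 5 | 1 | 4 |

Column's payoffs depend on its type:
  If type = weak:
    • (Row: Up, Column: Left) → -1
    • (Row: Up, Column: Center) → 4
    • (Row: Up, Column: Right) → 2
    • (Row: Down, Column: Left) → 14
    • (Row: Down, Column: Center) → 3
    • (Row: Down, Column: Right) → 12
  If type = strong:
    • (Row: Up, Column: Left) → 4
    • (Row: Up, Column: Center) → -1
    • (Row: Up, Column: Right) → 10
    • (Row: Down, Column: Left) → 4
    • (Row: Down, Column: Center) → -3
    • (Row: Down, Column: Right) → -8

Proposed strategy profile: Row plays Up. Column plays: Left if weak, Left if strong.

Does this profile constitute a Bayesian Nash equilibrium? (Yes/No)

Row plays Up: E[Up] = 1/3·(0) + 2/3·(0) = 0; E[Down] = 5. Not best-responding. ✗
Column (type weak), facing Up: Left gives -1, Center gives 4, Right gives 2. Proposed Left is not best — profitable deviation exists. ✗
Column (type strong), facing Up: Left gives 4, Center gives -1, Right gives 10. Proposed Left is not best — profitable deviation exists. ✗

No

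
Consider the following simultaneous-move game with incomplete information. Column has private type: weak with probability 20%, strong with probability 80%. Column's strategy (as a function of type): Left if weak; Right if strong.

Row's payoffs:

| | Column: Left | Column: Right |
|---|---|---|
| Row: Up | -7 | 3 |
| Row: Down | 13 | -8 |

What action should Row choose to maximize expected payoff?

Compute Row's expected payoff for each action, taking the expectation over Column's type.
E[Up] = 0.2·(-7) + 0.8·(3) = 1
E[Down] = 0.2·(13) + 0.8·(-8) = -3.8
Best response: Up (1 is the largest).

Up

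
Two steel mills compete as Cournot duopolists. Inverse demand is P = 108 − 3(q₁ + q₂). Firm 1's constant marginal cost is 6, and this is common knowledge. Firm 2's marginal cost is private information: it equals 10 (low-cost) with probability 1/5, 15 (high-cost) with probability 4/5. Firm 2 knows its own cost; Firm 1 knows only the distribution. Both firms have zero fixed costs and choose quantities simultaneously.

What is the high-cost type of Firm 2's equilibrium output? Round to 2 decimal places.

Type-c best response for Firm 2: q₂(c) = (108 − c)/6 − q₁/2.
Firm 1 maximizes expected profit; its first-order condition is 108 − 6q₁ − 3E[q₂] − 6 = 0.
Substituting E[q₂] and solving: E[c₂] = 14, so q₁ = (108 − 2·6 + 14)/9 = 12.2222.
q₂(high-cost) = (108 − 15 − 3·12.2222)/6 = 9.38889.

9.39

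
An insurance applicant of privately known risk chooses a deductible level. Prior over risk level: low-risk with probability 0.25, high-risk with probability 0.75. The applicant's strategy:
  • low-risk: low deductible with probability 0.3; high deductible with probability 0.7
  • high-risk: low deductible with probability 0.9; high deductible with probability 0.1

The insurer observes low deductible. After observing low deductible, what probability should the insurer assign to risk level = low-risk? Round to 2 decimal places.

P(low deductible) = 0.25·0.3 + 0.75·0.9 = 0.75
P(low-risk | low deductible) = (0.25·0.3) / 0.75 = 0.075 / 0.75 = 0.1

0.10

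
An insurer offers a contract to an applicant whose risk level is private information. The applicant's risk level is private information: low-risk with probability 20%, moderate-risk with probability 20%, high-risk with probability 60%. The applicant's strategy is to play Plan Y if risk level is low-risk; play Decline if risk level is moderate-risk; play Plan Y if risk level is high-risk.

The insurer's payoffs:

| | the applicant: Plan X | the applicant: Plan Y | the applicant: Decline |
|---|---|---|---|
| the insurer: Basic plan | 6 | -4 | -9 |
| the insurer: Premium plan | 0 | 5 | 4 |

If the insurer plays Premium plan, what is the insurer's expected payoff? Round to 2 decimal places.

4.80

Take the expectation over the applicant's risk level, weighting each type's action by its prior probability.
E[Premium plan] = 0.2·5 + 0.2·4 + 0.6·5 = 1 + 0.8 + 3 = 4.8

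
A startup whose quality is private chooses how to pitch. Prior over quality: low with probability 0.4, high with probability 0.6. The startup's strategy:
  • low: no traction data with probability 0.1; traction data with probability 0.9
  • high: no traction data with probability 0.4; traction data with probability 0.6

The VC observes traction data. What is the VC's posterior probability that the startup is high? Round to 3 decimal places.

P(traction data) = 0.4·0.9 + 0.6·0.6 = 0.72
P(high | traction data) = (0.6·0.6) / 0.72 = 0.36 / 0.72 = 0.5

0.500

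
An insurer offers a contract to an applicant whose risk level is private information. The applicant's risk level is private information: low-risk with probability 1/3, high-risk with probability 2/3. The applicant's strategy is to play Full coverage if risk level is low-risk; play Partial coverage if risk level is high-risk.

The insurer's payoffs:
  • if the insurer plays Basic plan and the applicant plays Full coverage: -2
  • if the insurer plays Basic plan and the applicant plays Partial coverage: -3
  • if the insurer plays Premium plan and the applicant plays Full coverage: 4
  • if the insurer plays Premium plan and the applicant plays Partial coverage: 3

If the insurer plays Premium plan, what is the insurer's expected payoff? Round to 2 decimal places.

Take the expectation over the applicant's risk level, weighting each type's action by its prior probability.
E[Premium plan] = 1/3·4 + 2/3·3 = 4/3 + 2 = 10/3

3.33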